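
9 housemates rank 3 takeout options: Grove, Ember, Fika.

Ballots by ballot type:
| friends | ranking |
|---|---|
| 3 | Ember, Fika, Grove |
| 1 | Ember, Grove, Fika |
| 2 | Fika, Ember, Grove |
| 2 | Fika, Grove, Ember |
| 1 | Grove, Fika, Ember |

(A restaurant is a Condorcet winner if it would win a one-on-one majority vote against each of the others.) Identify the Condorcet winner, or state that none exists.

Check each pair by majority over 9 ballots:
Grove vs Ember: Ember, 6–3.
Grove vs Fika: Fika, 7–2.
Ember vs Fika: Fika wins 5–4.
Only Fika has no losses; Fika is the Condorcet winner.

Fika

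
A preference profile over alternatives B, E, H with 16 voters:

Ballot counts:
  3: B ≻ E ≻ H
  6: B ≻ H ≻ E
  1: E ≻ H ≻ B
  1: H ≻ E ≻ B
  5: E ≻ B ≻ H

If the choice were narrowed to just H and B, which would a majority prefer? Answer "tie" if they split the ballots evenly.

B

Ballots ranking H above B: 1 + 1 = 2.
Ballots ranking B above H: 16 − 2 = 14.
B wins the head-to-head 14–2.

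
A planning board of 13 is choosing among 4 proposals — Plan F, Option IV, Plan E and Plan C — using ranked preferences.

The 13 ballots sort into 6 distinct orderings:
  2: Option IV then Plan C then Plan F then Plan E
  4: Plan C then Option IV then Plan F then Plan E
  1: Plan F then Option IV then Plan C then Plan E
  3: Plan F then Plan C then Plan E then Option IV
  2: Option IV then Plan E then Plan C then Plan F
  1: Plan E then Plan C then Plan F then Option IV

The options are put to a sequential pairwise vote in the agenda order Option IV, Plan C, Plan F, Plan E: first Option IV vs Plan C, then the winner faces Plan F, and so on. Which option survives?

Plan C

Round 1: Option IV vs Plan C — 5–8, Plan C advances.
Round 2: Plan C vs Plan F — 9–4, Plan C advances.
Round 3: Plan C vs Plan E — 10–3, Plan C advances.
Plan C survives the agenda.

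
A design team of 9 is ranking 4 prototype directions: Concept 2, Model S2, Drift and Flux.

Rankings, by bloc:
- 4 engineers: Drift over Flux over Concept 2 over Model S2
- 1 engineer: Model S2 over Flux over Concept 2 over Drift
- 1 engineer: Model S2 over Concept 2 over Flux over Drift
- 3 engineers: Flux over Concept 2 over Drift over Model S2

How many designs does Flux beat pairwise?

3

Flux against each rival (9 engineers):
Flux–Concept 2: Flux 8–1.
Flux–Model S2: Flux 7–2.
Flux vs Drift: 5 to 4, Flux.
Flux beats Concept 2, Model S2, Drift — 3 pairwise wins.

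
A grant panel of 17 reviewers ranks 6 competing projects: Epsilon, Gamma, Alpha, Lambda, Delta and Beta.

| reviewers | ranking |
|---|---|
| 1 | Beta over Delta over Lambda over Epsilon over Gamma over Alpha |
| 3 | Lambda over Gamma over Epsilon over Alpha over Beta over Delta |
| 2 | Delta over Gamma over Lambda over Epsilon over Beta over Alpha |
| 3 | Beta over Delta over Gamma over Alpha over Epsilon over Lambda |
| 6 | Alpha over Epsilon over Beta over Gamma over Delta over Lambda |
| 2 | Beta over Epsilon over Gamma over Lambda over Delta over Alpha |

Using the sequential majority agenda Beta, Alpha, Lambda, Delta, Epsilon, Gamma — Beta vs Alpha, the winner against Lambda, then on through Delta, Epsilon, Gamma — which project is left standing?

Round 1: Beta vs Alpha — 8–9, Alpha advances.
Round 2: Alpha vs Lambda — 9–8, Alpha advances.
Round 3: Alpha vs Delta — 9–8, Alpha advances.
Round 4: Alpha vs Epsilon — 9–8, Alpha advances.
Round 5: Alpha vs Gamma — 6–11, Gamma advances.
The agenda winner is Gamma.

Gamma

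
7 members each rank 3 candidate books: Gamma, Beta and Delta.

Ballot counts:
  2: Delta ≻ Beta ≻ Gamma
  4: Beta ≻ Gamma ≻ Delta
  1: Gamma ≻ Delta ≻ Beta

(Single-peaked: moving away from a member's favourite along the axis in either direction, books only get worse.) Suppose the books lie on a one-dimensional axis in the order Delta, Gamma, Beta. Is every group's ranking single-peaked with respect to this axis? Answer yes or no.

no

Axis positions: Delta=1, Gamma=2, Beta=3.
Group 1: ranking walks positions 1-3-2; Beta is ranked above Gamma even though Gamma lies between Beta and the peak Delta on the axis — preferences dip and rise again. Not single-peaked.
Group 2 (peak Beta at position 3): ranking walks positions 3-2-1, expanding outward from the peak — single-peaked.
Group 3 (peak Gamma at position 2): ranking walks positions 2-1-3, expanding outward from the peak — single-peaked.
Group 1 violates single-peakedness, so the profile is not single-peaked on this axis.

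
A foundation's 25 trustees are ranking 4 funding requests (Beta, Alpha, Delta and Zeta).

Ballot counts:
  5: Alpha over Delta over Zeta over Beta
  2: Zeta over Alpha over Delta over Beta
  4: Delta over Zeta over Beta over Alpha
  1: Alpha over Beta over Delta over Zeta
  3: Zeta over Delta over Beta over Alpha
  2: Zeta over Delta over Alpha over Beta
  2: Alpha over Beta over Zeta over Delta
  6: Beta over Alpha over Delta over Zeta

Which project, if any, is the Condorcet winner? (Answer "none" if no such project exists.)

none

Check each pair by majority over 25 ballots:
Beta vs Alpha: Beta is ranked higher on 4+3+6 = 13 ballots, Alpha on 12. Beta wins 13–12.
Beta vs Delta: Beta preferred on 1+2+6 = 9 ballots; Delta wins 16–9.
Beta vs Zeta: Beta preferred on 1+2+6 = 9 ballots; Zeta wins 16–9.
Alpha vs Delta: Alpha preferred on 5+2+1+2+6 = 16 ballots; Alpha wins 16–9.
Alpha vs Zeta: 5+1+2+6 = 14 for Alpha, 11 for Zeta — Alpha by 14–11.
Delta vs Zeta: Delta preferred on 5+4+1+6 = 16 ballots; Delta wins 16–9.
No project is unbeaten: Beta loses to Delta; Alpha loses to Beta; Delta loses to Alpha; Zeta loses to Alpha. In particular Beta → Alpha → Delta → Beta is a majority cycle — no Condorcet winner exists.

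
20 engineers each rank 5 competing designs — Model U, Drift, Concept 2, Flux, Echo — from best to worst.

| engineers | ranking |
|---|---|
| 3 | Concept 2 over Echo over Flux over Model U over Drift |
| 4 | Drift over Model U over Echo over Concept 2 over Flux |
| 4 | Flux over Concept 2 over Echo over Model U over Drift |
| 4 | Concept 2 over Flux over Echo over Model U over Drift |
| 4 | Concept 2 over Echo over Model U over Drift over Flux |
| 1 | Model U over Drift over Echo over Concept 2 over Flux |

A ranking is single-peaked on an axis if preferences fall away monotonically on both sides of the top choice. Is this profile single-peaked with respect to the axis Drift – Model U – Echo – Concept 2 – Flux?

yes

Axis positions: Drift=1, Model U=2, Echo=3, Concept 2=4, Flux=5.
Group 1 (peak Concept 2 at position 4): ranking walks positions 4-3-5-2-1, expanding outward from the peak — single-peaked.
Group 2 (peak Drift at position 1): ranking walks positions 1-2-3-4-5, expanding outward from the peak — single-peaked.
Group 3 (peak Flux at position 5): ranking walks positions 5-4-3-2-1, expanding outward from the peak — single-peaked.
Group 4 (peak Concept 2 at position 4): ranking walks positions 4-5-3-2-1, expanding outward from the peak — single-peaked.
Group 5 (peak Concept 2 at position 4): ranking walks positions 4-3-2-1-5, expanding outward from the peak — single-peaked.
Group 6 (peak Model U at position 2): ranking walks positions 2-1-3-4-5, expanding outward from the peak — single-peaked.
Every ranking is single-peaked on this axis.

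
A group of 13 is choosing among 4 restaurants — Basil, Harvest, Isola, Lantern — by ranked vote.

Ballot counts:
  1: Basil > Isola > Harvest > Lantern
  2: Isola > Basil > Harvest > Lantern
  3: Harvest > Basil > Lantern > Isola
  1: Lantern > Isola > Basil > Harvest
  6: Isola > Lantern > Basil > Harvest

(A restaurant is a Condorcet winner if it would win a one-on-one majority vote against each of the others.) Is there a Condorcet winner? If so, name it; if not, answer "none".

Isola

Head-to-head results (13 friends):
Basil vs Harvest: Basil, 10–3.
Basil vs Isola: Isola, 9–4.
Basil–Lantern: Lantern 7–6.
Harvest–Isola: Isola 10–3.
Harvest vs Lantern: Lantern, 7–6.
Isola–Lantern: Isola 9–4.
Isola wins every pairwise contest, so Isola is the Condorcet winner.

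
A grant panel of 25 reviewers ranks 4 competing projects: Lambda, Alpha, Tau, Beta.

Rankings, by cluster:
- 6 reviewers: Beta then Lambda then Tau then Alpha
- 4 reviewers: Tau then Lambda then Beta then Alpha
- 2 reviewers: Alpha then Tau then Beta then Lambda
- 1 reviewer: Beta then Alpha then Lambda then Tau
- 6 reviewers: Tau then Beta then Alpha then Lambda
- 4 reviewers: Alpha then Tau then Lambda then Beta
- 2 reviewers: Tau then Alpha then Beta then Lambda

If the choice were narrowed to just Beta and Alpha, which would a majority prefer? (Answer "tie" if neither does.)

Beta

Ballots ranking Beta above Alpha: 6 + 4 + 1 + 6 = 17.
Ballots ranking Alpha above Beta: 25 − 17 = 8.
Beta wins the head-to-head 17–8.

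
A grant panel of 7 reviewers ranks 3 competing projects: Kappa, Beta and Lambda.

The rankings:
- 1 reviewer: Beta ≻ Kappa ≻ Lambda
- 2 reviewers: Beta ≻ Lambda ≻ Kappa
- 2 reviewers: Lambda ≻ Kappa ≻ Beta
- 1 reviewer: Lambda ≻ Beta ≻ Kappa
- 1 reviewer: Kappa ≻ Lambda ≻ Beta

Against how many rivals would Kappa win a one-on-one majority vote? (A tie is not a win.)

0

Kappa against each rival (7 reviewers):
Kappa vs Beta: 2+1 = 3 for Kappa, 4 for Beta — Beta by 4–3.
Kappa vs Lambda: 1+1 = 2 for Kappa, 5 for Lambda — Lambda by 5–2.
Kappa beats no one; loses to Beta, Lambda — 0 pairwise wins.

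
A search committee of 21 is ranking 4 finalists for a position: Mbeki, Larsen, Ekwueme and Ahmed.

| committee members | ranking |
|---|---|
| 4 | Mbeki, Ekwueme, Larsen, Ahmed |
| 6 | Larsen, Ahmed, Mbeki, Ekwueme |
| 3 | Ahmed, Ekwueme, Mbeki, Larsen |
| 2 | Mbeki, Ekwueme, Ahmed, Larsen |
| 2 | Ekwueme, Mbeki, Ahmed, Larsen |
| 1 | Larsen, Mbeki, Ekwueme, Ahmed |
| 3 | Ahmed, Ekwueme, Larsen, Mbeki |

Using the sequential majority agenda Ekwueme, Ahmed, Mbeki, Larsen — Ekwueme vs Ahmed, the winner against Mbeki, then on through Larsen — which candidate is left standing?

Round 1: Ekwueme vs Ahmed — 9–12, Ahmed advances.
Round 2: Ahmed vs Mbeki — 12–9, Ahmed advances.
Round 3: Ahmed vs Larsen — 10–11, Larsen advances.
The agenda winner is Larsen.

Larsen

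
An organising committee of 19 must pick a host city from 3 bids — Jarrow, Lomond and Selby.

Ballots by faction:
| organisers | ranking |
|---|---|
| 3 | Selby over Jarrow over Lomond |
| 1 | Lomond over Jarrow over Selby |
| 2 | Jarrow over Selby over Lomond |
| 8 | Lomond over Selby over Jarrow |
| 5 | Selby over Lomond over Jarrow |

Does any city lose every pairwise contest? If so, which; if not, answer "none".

Head-to-head results (19 organisers):
Jarrow vs Lomond: Lomond, 14–5.
Jarrow vs Selby: 1+2 = 3 for Jarrow, 16 for Selby — Selby by 16–3.
Lomond vs Selby: Selby, 10–9.
Jarrow loses to every other city — it is the Condorcet loser.

Jarrow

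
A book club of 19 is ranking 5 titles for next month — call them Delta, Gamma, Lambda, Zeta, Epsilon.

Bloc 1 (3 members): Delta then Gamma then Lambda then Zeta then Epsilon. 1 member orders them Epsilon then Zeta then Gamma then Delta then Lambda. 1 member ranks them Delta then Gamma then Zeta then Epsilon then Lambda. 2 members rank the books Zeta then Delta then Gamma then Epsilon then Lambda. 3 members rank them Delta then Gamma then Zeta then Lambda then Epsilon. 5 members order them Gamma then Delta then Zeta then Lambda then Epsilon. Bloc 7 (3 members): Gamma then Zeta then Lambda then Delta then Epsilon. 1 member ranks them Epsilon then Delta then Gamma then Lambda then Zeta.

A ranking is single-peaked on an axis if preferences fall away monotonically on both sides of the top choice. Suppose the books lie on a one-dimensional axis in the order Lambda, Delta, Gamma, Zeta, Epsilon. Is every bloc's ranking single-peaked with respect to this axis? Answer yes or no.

no

Axis positions: Lambda=1, Delta=2, Gamma=3, Zeta=4, Epsilon=5.
Bloc 1 (peak Delta at position 2): ranking walks positions 2-3-1-4-5, expanding outward from the peak — single-peaked.
Bloc 2 (peak Epsilon at position 5): ranking walks positions 5-4-3-2-1, expanding outward from the peak — single-peaked.
Bloc 3 (peak Delta at position 2): ranking walks positions 2-3-4-5-1, expanding outward from the peak — single-peaked.
Bloc 4: ranking walks positions 4-2-3-5-1; Delta is ranked above Gamma even though Gamma lies between Delta and the peak Zeta on the axis — preferences dip and rise again. Not single-peaked.
Bloc 5 (peak Delta at position 2): ranking walks positions 2-3-4-1-5, expanding outward from the peak — single-peaked.
Bloc 6 (peak Gamma at position 3): ranking walks positions 3-2-4-1-5, expanding outward from the peak — single-peaked.
Bloc 7: ranking walks positions 3-4-1-2-5; Lambda is ranked above Delta even though Delta lies between Lambda and the peak Gamma on the axis — preferences dip and rise again. Not single-peaked.
Bloc 8: ranking walks positions 5-2-3-1-4; Delta is ranked above Zeta even though Zeta lies between Delta and the peak Epsilon on the axis — preferences dip and rise again. Not single-peaked.
Bloc 4 violates single-peakedness, so the profile is not single-peaked on this axis.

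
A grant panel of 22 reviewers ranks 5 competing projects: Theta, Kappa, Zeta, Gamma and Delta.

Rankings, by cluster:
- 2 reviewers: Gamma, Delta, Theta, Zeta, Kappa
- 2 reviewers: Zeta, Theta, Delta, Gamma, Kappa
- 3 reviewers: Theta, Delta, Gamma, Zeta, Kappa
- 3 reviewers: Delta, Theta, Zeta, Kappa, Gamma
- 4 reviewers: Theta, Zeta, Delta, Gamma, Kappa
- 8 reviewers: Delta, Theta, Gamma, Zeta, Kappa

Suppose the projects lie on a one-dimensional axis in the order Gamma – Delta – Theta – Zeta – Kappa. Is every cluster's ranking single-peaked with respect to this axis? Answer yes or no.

Axis positions: Gamma=1, Delta=2, Theta=3, Zeta=4, Kappa=5.
Cluster 1 (peak Gamma at position 1): ranking walks positions 1-2-3-4-5, expanding outward from the peak — single-peaked.
Cluster 2 (peak Zeta at position 4): ranking walks positions 4-3-2-1-5, expanding outward from the peak — single-peaked.
Cluster 3 (peak Theta at position 3): ranking walks positions 3-2-1-4-5, expanding outward from the peak — single-peaked.
Cluster 4 (peak Delta at position 2): ranking walks positions 2-3-4-5-1, expanding outward from the peak — single-peaked.
Cluster 5 (peak Theta at position 3): ranking walks positions 3-4-2-1-5, expanding outward from the peak — single-peaked.
Cluster 6 (peak Delta at position 2): ranking walks positions 2-3-1-4-5, expanding outward from the peak — single-peaked.
Every ranking is single-peaked on this axis.

yes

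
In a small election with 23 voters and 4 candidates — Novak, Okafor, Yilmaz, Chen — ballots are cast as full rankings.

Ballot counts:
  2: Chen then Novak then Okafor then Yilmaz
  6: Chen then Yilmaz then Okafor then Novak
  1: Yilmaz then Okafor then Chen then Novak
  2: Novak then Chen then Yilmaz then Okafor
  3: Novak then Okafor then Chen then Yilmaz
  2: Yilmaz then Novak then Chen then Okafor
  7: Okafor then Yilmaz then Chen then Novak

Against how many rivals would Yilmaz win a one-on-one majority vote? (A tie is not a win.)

Yilmaz against each rival (23 voters):
Yilmaz vs Novak: Yilmaz is ranked higher on 6+1+2+7 = 16 ballots, Novak on 7. Yilmaz wins 16–7.
Yilmaz–Okafor: Okafor 12–11.
Yilmaz vs Chen: 10 to 13, Chen.
Yilmaz beats Novak; loses to Okafor, Chen — 1 pairwise win.

1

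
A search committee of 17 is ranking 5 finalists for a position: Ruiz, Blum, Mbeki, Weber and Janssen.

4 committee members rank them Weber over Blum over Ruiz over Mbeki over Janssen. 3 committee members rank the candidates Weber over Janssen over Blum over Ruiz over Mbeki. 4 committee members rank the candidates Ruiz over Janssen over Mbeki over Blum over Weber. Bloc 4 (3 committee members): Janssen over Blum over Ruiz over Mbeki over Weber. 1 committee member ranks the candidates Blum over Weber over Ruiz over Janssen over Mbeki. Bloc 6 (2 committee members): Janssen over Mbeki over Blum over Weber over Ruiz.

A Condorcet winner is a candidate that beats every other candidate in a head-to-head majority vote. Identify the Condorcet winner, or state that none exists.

none

Pairwise majorities:
Ruiz vs Blum: 4 for Ruiz, 13 for Blum — Blum by 13–4.
Ruiz vs Mbeki: Ruiz preferred on 4+3+4+3+1 = 15 ballots; Ruiz wins 15–2.
Ruiz vs Weber: Ruiz is ranked higher on 4+3 = 7 ballots, Weber on 10. Weber wins 10–7.
Ruiz vs Janssen: 4+4+1 = 9 for Ruiz, 8 for Janssen — Ruiz by 9–8.
Blum vs Mbeki: 11 to 6, Blum.
Blum vs Weber: Blum preferred on 4+3+1+2 = 10 ballots; Blum wins 10–7.
Blum vs Janssen: 4+1 = 5 for Blum, 12 for Janssen — Janssen by 12–5.
Mbeki vs Weber: 9 to 8, Mbeki.
Mbeki vs Janssen: Mbeki is ranked higher on 4 ballots, Janssen on 13. Janssen wins 13–4.
Weber vs Janssen: 4+3+1 = 8 for Weber, 9 for Janssen — Janssen by 9–8.
Every candidate loses at least once (Ruiz loses to Blum; Blum loses to Janssen; Mbeki loses to Ruiz; Weber loses to Blum; Janssen loses to Ruiz). The majority relation contains the cycle Ruiz → Mbeki → Weber → Ruiz, so there is no Condorcet winner.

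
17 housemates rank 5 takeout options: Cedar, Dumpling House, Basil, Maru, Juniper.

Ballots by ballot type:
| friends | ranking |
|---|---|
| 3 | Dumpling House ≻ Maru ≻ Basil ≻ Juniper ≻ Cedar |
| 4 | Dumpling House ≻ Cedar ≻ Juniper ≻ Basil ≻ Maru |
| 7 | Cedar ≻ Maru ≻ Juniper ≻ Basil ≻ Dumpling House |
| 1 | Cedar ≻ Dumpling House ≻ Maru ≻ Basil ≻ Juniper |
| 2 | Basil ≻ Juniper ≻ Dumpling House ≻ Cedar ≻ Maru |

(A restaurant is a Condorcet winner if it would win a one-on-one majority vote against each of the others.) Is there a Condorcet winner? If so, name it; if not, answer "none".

Check each pair by majority over 17 ballots:
Cedar vs Dumpling House: Cedar is ranked higher on 7+1 = 8 ballots, Dumpling House on 9. Dumpling House wins 9–8.
Cedar vs Basil: 12 to 5, Cedar.
Cedar vs Maru: 14 to 3, Cedar.
Cedar vs Juniper: 12 to 5, Cedar.
Dumpling House vs Basil: Dumpling House is ranked higher on 3+4+1 = 8 ballots, Basil on 9. Basil wins 9–8.
Dumpling House vs Maru: Dumpling House preferred on 3+4+1+2 = 10 ballots; Dumpling House wins 10–7.
Dumpling House vs Juniper: 3+4+1 = 8 for Dumpling House, 9 for Juniper — Juniper by 9–8.
Basil vs Maru: 4+2 = 6 for Basil, 11 for Maru — Maru by 11–6.
Basil vs Juniper: Basil preferred on 3+1+2 = 6 ballots; Juniper wins 11–6.
Maru vs Juniper: 3+7+1 = 11 for Maru, 6 for Juniper — Maru by 11–6.
No restaurant is unbeaten: Cedar loses to Dumpling House; Dumpling House loses to Basil; Basil loses to Cedar; Maru loses to Cedar; Juniper loses to Cedar. In particular Cedar beats Basil beats Dumpling House beats Cedar is a majority cycle — no Condorcet winner exists.

none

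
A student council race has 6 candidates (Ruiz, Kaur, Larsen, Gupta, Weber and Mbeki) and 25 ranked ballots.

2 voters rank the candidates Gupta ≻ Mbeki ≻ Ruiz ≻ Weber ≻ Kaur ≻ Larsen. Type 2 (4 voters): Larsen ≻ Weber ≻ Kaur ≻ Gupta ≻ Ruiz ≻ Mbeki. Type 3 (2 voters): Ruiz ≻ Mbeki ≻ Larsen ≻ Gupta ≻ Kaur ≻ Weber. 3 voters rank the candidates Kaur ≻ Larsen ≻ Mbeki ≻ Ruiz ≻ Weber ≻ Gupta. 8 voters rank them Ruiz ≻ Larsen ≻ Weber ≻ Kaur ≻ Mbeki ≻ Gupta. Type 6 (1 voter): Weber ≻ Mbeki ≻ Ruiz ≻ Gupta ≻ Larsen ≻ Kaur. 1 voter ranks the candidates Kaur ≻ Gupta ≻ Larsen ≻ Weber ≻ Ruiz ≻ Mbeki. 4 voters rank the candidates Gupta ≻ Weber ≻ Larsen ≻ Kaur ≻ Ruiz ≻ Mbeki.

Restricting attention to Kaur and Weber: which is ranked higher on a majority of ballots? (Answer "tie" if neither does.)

Weber

Ballots ranking Kaur above Weber: 2 + 3 + 1 = 6.
Ballots ranking Weber above Kaur: 25 − 6 = 19.
Weber wins the head-to-head 19–6.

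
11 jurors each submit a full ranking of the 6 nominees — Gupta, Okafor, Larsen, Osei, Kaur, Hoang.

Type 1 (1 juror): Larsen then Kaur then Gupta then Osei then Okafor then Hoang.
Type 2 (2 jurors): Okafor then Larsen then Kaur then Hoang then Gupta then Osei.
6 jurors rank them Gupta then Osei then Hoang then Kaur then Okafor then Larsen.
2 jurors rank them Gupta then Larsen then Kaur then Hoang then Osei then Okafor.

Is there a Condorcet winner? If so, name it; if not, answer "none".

Gupta

Pairwise majorities:
Gupta vs Okafor: Gupta, 9–2.
Gupta vs Larsen: Gupta wins 8–3.
Gupta vs Osei: Gupta wins 11–0.
Gupta–Kaur: Gupta 8–3.
Gupta–Hoang: Gupta 9–2.
Okafor–Larsen: Okafor 8–3.
Okafor vs Osei: Osei, 9–2.
Okafor vs Kaur: Kaur wins 9–2.
Okafor–Hoang: Hoang 8–3.
Larsen–Osei: Osei 6–5.
Larsen–Kaur: Kaur 6–5.
Larsen vs Hoang: Hoang, 6–5.
Osei vs Kaur: Osei wins 6–5.
Osei–Hoang: Osei 7–4.
Kaur vs Hoang: Hoang, 6–5.
Gupta wins every pairwise contest, so Gupta is the Condorcet winner.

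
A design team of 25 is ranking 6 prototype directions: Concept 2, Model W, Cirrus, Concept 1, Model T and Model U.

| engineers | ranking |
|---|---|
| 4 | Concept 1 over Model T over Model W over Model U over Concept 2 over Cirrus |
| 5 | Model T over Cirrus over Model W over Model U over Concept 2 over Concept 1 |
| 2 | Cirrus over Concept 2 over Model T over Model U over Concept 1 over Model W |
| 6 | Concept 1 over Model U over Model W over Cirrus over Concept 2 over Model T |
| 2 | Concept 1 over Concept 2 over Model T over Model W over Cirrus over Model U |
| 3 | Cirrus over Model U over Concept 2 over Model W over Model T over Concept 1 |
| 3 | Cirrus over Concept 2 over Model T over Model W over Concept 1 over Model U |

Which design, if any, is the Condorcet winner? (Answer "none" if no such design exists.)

Cirrus

Pairwise majorities:
Concept 2 vs Model W: Model W wins 15–10.
Concept 2 vs Cirrus: Cirrus, 19–6.
Concept 2 vs Concept 1: Concept 2 wins 13–12.
Concept 2–Model T: Concept 2 16–9.
Concept 2 vs Model U: Model U, 18–7.
Model W–Cirrus: Cirrus 13–12.
Model W–Concept 1: Concept 1 14–11.
Model W–Model T: Model T 16–9.
Model W vs Model U: Model W, 14–11.
Cirrus–Concept 1: Cirrus 13–12.
Cirrus vs Model T: Cirrus wins 14–11.
Cirrus vs Model U: Cirrus, 15–10.
Concept 1 vs Model T: Model T wins 13–12.
Concept 1–Model U: Concept 1 15–10.
Model T vs Model U: Model T, 16–9.
Cirrus wins every pairwise contest, so Cirrus is the Condorcet winner.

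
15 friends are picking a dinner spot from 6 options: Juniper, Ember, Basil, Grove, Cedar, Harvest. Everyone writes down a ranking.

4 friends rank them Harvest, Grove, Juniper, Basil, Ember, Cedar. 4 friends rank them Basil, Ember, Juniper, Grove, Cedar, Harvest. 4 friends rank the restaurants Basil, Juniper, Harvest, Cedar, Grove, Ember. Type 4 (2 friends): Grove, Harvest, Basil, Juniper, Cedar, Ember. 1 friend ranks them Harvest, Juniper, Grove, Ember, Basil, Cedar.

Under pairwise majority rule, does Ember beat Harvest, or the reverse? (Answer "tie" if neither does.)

Ballots ranking Ember above Harvest: 4.
Ballots ranking Harvest above Ember: 15 − 4 = 11.
Harvest wins the head-to-head 11–4.

Harvest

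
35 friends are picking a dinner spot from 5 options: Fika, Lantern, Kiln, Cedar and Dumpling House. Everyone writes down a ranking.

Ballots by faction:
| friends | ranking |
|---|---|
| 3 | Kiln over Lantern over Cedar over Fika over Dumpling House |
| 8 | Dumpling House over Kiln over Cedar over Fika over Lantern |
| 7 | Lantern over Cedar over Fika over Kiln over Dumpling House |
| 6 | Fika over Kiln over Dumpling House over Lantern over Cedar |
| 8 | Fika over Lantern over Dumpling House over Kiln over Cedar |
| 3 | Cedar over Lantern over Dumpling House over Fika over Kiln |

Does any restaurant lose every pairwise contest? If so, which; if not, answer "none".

none

Pairwise majorities:
Fika vs Lantern: Fika is ranked higher on 8+6+8 = 22 ballots, Lantern on 13. Fika wins 22–13.
Fika vs Kiln: Fika wins 24–11.
Fika vs Cedar: 14 to 21, Cedar.
Fika vs Dumpling House: Fika preferred on 3+7+6+8 = 24 ballots; Fika wins 24–11.
Lantern vs Kiln: 18 to 17, Lantern.
Lantern vs Cedar: Lantern, 24–11.
Lantern vs Dumpling House: 21 to 14, Lantern.
Kiln vs Cedar: 25 to 10, Kiln.
Kiln vs Dumpling House: 16 to 19, Dumpling House.
Cedar vs Dumpling House: Cedar is ranked higher on 3+7+3 = 13 ballots, Dumpling House on 22. Dumpling House wins 22–13.
No restaurant is winless: Fika beats Lantern; Lantern beats Kiln; Kiln beats Cedar; Cedar beats Fika; Dumpling House beats Kiln. There is no Condorcet loser.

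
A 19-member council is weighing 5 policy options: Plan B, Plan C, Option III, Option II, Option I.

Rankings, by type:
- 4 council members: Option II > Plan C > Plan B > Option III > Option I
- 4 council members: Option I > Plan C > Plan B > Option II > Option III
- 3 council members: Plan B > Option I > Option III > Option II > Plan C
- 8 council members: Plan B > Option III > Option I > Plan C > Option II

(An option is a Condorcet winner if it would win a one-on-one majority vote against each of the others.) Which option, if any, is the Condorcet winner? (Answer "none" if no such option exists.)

Pairwise majorities:
Plan B vs Plan C: Plan B wins 11–8.
Plan B vs Option III: 19 to 0, Plan B.
Plan B–Option II: Plan B 15–4.
Plan B vs Option I: Plan B preferred on 4+3+8 = 15 ballots; Plan B wins 15–4.
Plan C vs Option III: 8 to 11, Option III.
Plan C vs Option II: Plan C, 12–7.
Plan C vs Option I: 4 to 15, Option I.
Option III vs Option II: Option III wins 11–8.
Option III vs Option I: 4+8 = 12 for Option III, 7 for Option I — Option III by 12–7.
Option II vs Option I: Option I, 15–4.
Only Plan B has no losses; Plan B is the Condorcet winner.

Plan B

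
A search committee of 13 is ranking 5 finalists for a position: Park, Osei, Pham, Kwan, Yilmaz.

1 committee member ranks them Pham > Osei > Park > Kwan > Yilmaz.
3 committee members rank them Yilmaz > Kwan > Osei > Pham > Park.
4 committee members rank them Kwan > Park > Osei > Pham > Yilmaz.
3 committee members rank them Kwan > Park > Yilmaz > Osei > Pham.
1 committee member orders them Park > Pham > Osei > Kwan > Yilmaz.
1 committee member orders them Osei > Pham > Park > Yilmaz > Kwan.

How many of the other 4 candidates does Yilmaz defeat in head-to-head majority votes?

Yilmaz against each rival (13 committee members):
Yilmaz vs Park: Yilmaz preferred on 3 ballots; Park wins 10–3.
Yilmaz–Osei: Osei 7–6.
Yilmaz vs Pham: 3+3 = 6 for Yilmaz, 7 for Pham — Pham by 7–6.
Yilmaz vs Kwan: Yilmaz is ranked higher on 3+1 = 4 ballots, Kwan on 9. Kwan wins 9–4.
Yilmaz beats no one; loses to Park, Osei, Pham, Kwan — 0 pairwise wins.

0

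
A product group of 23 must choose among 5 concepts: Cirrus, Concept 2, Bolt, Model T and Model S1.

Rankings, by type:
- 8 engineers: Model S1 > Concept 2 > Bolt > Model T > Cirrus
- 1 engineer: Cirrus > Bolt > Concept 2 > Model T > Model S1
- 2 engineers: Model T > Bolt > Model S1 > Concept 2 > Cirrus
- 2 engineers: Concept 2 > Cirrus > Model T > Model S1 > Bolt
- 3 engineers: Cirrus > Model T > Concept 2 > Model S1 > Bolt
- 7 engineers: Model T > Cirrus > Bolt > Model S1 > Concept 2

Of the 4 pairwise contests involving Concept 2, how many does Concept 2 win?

2

Concept 2 against each rival (23 engineers):
Concept 2–Cirrus: Concept 2 12–11.
Concept 2 vs Bolt: Concept 2 wins 13–10.
Concept 2 vs Model T: Model T, 12–11.
Concept 2 vs Model S1: 6 to 17, Model S1.
Concept 2 beats Cirrus, Bolt; loses to Model T, Model S1 — 2 pairwise wins.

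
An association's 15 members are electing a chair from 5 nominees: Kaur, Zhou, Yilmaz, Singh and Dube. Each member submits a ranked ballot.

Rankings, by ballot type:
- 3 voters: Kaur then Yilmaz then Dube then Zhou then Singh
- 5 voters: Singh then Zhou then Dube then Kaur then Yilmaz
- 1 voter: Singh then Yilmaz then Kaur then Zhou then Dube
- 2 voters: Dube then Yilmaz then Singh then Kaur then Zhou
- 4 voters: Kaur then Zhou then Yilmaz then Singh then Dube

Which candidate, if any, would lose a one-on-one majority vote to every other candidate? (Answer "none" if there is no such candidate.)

Dube

Pairwise majorities:
Kaur vs Zhou: Kaur preferred on 3+1+2+4 = 10 ballots; Kaur wins 10–5.
Kaur–Yilmaz: Kaur 12–3.
Kaur–Singh: Singh 8–7.
Kaur vs Dube: Kaur, 8–7.
Zhou vs Yilmaz: Zhou preferred on 5+4 = 9 ballots; Zhou wins 9–6.
Zhou vs Singh: Singh, 8–7.
Zhou vs Dube: 10 to 5, Zhou.
Yilmaz vs Singh: Yilmaz is ranked higher on 3+2+4 = 9 ballots, Singh on 6. Yilmaz wins 9–6.
Yilmaz vs Dube: Yilmaz, 8–7.
Singh–Dube: Singh 10–5.
Dube is beaten in every head-to-head and is the Condorcet loser.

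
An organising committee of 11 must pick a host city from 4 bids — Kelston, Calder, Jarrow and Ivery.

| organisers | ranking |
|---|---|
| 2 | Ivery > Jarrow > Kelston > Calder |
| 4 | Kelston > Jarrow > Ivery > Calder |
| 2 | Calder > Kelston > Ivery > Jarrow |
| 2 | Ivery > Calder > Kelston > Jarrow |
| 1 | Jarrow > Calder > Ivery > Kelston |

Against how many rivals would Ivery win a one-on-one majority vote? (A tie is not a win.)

Ivery against each rival (11 organisers):
Ivery vs Kelston: Kelston wins 6–5.
Ivery vs Calder: 2+4+2 = 8 for Ivery, 3 for Calder — Ivery by 8–3.
Ivery vs Jarrow: 6 to 5, Ivery.
Ivery beats Calder, Jarrow; loses to Kelston — 2 pairwise wins.

2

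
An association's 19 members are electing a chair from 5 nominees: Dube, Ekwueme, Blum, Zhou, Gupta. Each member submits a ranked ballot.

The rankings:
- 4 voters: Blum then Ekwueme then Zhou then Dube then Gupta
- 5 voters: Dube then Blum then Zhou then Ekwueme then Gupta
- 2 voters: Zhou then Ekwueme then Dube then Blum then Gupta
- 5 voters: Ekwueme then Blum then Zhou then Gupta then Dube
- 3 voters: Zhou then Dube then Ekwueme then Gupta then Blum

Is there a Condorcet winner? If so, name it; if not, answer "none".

none

Head-to-head results (19 voters):
Dube vs Ekwueme: Ekwueme, 11–8.
Dube–Blum: Dube 10–9.
Dube vs Zhou: Zhou, 14–5.
Dube–Gupta: Dube 14–5.
Ekwueme vs Blum: Ekwueme, 10–9.
Ekwueme vs Zhou: Zhou wins 10–9.
Ekwueme vs Gupta: Ekwueme wins 19–0.
Blum vs Zhou: Blum, 14–5.
Blum vs Gupta: Blum, 16–3.
Zhou–Gupta: Zhou 19–0.
No candidate is unbeaten: Dube loses to Ekwueme; Ekwueme loses to Zhou; Blum loses to Dube; Zhou loses to Blum; Gupta loses to Dube. In particular Dube → Blum → Zhou → Dube is a majority cycle — no Condorcet winner exists.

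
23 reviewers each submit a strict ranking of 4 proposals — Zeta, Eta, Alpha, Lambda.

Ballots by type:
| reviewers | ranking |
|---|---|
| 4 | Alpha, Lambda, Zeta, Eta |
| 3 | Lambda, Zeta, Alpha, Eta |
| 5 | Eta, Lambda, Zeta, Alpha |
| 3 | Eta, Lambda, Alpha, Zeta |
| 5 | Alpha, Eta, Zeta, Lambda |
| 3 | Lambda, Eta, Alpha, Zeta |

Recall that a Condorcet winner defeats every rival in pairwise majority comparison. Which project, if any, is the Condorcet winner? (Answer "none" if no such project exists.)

none

Head-to-head results (23 reviewers):
Zeta vs Eta: Eta wins 16–7.
Zeta vs Alpha: Alpha wins 15–8.
Zeta vs Lambda: Lambda wins 18–5.
Eta vs Alpha: Alpha, 12–11.
Eta vs Lambda: Eta wins 13–10.
Alpha–Lambda: Lambda 14–9.
Each project drops at least one matchup (Zeta loses to Eta; Eta loses to Alpha; Alpha loses to Lambda; Lambda loses to Eta); the cycle Eta → Lambda → Alpha → Eta rules out a Condorcet winner.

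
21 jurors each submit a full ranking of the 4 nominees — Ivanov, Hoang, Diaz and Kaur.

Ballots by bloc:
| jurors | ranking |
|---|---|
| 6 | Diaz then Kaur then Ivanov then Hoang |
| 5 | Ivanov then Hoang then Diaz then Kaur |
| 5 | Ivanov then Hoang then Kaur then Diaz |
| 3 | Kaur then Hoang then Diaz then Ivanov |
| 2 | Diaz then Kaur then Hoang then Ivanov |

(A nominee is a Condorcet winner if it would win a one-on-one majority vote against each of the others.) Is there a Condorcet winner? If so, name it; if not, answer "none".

none

Head-to-head results (21 jurors):
Ivanov–Hoang: Ivanov 16–5.
Ivanov–Diaz: Diaz 11–10.
Ivanov vs Kaur: Kaur wins 11–10.
Hoang vs Diaz: Hoang, 13–8.
Hoang vs Kaur: Kaur, 11–10.
Diaz vs Kaur: Diaz wins 13–8.
Every nominee loses at least once (Ivanov loses to Diaz; Hoang loses to Ivanov; Diaz loses to Hoang; Kaur loses to Diaz). The majority relation contains the cycle Ivanov → Hoang → Diaz → Ivanov, so there is no Condorcet winner.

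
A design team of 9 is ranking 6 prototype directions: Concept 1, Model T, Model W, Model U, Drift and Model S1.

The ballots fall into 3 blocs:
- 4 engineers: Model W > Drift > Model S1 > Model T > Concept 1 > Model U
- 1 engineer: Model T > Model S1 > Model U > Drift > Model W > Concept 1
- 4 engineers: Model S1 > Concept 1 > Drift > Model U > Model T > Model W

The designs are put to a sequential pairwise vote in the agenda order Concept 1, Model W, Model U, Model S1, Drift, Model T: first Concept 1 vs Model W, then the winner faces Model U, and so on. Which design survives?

Model S1

Round 1: Concept 1 vs Model W — 4–5, Model W advances.
Round 2: Model W vs Model U — 4–5, Model U advances.
Round 3: Model U vs Model S1 — 0–9, Model S1 advances.
Round 4: Model S1 vs Drift — 5–4, Model S1 advances.
Round 5: Model S1 vs Model T — 8–1, Model S1 advances.
Model S1 survives the agenda.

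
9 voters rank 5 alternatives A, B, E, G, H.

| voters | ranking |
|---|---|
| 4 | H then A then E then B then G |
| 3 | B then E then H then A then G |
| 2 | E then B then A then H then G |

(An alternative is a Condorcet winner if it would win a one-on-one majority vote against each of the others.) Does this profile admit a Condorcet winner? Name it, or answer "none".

E

Head-to-head results (9 voters):
A vs B: B, 5–4.
A vs E: E, 5–4.
A vs G: A wins 9–0.
A vs H: H, 7–2.
B vs E: E, 6–3.
B vs G: B, 9–0.
B vs H: B wins 5–4.
E vs G: E wins 9–0.
E vs H: E, 5–4.
G vs H: H, 9–0.
E beats each of A, B, G, H — E is the Condorcet winner.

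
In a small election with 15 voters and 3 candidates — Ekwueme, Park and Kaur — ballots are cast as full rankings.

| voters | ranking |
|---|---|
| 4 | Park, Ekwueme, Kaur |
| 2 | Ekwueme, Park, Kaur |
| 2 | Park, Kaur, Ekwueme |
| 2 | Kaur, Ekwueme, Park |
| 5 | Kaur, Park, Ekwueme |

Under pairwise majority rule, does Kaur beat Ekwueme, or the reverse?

Kaur

Ballots ranking Kaur above Ekwueme: 2 + 2 + 5 = 9.
Ballots ranking Ekwueme above Kaur: 15 − 9 = 6.
Kaur wins the head-to-head 9–6.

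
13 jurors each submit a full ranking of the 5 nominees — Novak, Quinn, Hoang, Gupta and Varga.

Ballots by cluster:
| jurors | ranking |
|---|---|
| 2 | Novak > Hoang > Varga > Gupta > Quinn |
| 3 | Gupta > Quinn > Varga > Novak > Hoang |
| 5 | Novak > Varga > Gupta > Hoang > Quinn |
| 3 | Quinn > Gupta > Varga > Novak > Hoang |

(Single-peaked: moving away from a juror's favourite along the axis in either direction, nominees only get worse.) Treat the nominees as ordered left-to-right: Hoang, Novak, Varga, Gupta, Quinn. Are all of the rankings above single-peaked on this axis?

Axis positions: Hoang=1, Novak=2, Varga=3, Gupta=4, Quinn=5.
Cluster 1 (peak Novak at position 2): ranking walks positions 2-1-3-4-5, expanding outward from the peak — single-peaked.
Cluster 2 (peak Gupta at position 4): ranking walks positions 4-5-3-2-1, expanding outward from the peak — single-peaked.
Cluster 3 (peak Novak at position 2): ranking walks positions 2-3-4-1-5, expanding outward from the peak — single-peaked.
Cluster 4 (peak Quinn at position 5): ranking walks positions 5-4-3-2-1, expanding outward from the peak — single-peaked.
Every ranking is single-peaked on this axis.

yes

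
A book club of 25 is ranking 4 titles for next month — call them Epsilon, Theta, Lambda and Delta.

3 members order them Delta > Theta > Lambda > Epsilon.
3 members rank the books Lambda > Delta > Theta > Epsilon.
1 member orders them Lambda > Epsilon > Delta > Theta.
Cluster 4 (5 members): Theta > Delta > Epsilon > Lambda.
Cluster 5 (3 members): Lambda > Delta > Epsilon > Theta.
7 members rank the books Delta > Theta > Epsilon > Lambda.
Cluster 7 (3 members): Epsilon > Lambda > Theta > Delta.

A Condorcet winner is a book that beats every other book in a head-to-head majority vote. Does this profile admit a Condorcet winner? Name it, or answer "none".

Check each pair by majority over 25 ballots:
Epsilon vs Theta: 7 to 18, Theta.
Epsilon vs Lambda: 5+7+3 = 15 for Epsilon, 10 for Lambda — Epsilon by 15–10.
Epsilon vs Delta: Epsilon is ranked higher on 1+3 = 4 ballots, Delta on 21. Delta wins 21–4.
Theta vs Lambda: Theta preferred on 3+5+7 = 15 ballots; Theta wins 15–10.
Theta vs Delta: Theta preferred on 5+3 = 8 ballots; Delta wins 17–8.
Lambda vs Delta: 10 to 15, Delta.
Delta beats each of Epsilon, Theta, Lambda — Delta is the Condorcet winner.

Delta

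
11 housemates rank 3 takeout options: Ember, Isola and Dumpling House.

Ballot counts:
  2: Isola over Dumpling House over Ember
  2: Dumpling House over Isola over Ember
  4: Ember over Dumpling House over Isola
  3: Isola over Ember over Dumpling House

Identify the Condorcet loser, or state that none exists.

Head-to-head results (11 friends):
Ember vs Isola: Ember is ranked higher on 4 ballots, Isola on 7. Isola wins 7–4.
Ember vs Dumpling House: Ember wins 7–4.
Isola vs Dumpling House: Isola preferred on 2+3 = 5 ballots; Dumpling House wins 6–5.
No restaurant is winless: Ember beats Dumpling House; Isola beats Ember; Dumpling House beats Isola. There is no Condorcet loser.

none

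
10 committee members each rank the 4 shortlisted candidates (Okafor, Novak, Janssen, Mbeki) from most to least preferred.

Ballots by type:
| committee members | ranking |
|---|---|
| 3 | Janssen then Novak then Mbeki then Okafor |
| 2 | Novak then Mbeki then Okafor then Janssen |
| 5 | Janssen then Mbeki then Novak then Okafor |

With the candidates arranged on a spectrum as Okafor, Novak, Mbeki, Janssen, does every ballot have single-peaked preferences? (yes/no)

no

Axis positions: Okafor=1, Novak=2, Mbeki=3, Janssen=4.
Type 1: ranking walks positions 4-2-3-1; Novak is ranked above Mbeki even though Mbeki lies between Novak and the peak Janssen on the axis — preferences dip and rise again. Not single-peaked.
Type 2 (peak Novak at position 2): ranking walks positions 2-3-1-4, expanding outward from the peak — single-peaked.
Type 3 (peak Janssen at position 4): ranking walks positions 4-3-2-1, expanding outward from the peak — single-peaked.
Type 1 violates single-peakedness, so the profile is not single-peaked on this axis.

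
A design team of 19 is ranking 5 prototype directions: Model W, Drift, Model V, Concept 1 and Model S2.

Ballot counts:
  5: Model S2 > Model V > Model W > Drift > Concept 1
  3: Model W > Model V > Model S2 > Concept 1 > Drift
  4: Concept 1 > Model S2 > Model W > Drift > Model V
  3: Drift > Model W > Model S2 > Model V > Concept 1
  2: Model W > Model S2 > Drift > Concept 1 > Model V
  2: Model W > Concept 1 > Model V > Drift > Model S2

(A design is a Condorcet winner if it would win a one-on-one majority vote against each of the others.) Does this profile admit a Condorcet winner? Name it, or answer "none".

Model W

Check each pair by majority over 19 ballots:
Model W vs Drift: Model W is ranked higher on 5+3+4+2+2 = 16 ballots, Drift on 3. Model W wins 16–3.
Model W vs Model V: 14 to 5, Model W.
Model W vs Concept 1: Model W preferred on 5+3+3+2+2 = 15 ballots; Model W wins 15–4.
Model W vs Model S2: 3+3+2+2 = 10 for Model W, 9 for Model S2 — Model W by 10–9.
Drift vs Model V: 4+3+2 = 9 for Drift, 10 for Model V — Model V by 10–9.
Drift vs Concept 1: 5+3+2 = 10 for Drift, 9 for Concept 1 — Drift by 10–9.
Drift vs Model S2: 5 to 14, Model S2.
Model V vs Concept 1: Model V is ranked higher on 5+3+3 = 11 ballots, Concept 1 on 8. Model V wins 11–8.
Model V vs Model S2: Model V preferred on 3+2 = 5 ballots; Model S2 wins 14–5.
Concept 1 vs Model S2: Concept 1 preferred on 4+2 = 6 ballots; Model S2 wins 13–6.
Model W beats each of Drift, Model V, Concept 1, Model S2 — Model W is the Condorcet winner.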